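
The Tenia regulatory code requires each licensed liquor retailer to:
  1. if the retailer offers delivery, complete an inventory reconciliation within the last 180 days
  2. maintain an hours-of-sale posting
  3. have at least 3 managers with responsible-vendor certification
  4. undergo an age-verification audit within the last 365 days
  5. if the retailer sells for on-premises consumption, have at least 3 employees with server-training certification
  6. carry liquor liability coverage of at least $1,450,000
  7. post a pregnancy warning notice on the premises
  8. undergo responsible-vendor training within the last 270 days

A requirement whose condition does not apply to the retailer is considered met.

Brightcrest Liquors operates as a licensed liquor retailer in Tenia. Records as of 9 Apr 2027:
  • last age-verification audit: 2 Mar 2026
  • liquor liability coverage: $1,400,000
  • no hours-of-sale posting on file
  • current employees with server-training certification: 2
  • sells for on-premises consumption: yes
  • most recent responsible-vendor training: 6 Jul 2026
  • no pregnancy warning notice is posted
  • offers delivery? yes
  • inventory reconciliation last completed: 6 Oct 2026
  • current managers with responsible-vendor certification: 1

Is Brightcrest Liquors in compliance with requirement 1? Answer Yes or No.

No

1. condition 'offers delivery' holds; inventory reconciliation 185 days ago vs limit 180 → not met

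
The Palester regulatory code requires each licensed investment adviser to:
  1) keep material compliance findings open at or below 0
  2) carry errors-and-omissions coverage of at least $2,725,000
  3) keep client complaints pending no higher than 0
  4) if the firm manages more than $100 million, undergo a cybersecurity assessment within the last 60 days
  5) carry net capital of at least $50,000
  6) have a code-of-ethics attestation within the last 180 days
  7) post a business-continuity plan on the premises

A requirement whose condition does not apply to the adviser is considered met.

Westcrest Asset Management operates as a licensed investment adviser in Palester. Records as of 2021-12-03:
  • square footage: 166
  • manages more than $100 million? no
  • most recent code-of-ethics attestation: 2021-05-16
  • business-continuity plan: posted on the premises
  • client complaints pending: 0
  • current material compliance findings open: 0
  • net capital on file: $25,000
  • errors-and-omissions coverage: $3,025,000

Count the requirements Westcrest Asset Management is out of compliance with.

2

1. material compliance findings open 0 ≤ 0 → met
2. errors-and-omissions coverage $3,025,000 ≥ $2,725,000 → met
3. client complaints pending 0 ≤ 0 → met
4. condition 'manages more than $100 million' does not hold → requirement n/a → met
5. net capital $25,000 < $50,000 → not met
6. code-of-ethics attestation 201 days ago vs limit 180 → not met
7. business-continuity plan present → met
Not met: 2 of 7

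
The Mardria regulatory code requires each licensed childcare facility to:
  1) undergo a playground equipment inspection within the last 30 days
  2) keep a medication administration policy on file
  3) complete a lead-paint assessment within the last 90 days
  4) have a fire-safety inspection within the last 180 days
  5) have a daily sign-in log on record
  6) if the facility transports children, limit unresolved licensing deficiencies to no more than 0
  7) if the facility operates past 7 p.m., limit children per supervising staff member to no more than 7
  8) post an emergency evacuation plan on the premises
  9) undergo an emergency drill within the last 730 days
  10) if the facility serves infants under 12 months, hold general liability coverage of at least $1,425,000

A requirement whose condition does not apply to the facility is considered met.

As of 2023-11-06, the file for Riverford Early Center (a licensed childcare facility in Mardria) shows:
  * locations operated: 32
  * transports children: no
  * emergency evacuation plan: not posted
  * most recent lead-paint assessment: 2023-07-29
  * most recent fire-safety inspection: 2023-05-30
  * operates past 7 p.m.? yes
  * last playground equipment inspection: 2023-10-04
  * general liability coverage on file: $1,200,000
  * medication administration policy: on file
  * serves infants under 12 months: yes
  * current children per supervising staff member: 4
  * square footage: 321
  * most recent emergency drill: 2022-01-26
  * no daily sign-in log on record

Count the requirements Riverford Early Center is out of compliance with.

5

1. playground equipment inspection 33 days ago vs limit 30 → not met
2. medication administration policy present → met
3. lead-paint assessment 100 days ago vs limit 90 → not met
4. fire-safety inspection 160 days ago vs limit 180 → met
5. daily sign-in log absent → not met
6. condition 'transports children' does not hold → requirement n/a → met
7. condition 'operates past 7 p.m.' holds; children per supervising staff member 4 ≤ 7 → met
8. emergency evacuation plan absent → not met
9. emergency drill 649 days ago vs limit 730 → met
10. condition 'serves infants under 12 months' holds; general liability coverage $1,200,000 < $1,425,000 → not met
Not met: 5 of 10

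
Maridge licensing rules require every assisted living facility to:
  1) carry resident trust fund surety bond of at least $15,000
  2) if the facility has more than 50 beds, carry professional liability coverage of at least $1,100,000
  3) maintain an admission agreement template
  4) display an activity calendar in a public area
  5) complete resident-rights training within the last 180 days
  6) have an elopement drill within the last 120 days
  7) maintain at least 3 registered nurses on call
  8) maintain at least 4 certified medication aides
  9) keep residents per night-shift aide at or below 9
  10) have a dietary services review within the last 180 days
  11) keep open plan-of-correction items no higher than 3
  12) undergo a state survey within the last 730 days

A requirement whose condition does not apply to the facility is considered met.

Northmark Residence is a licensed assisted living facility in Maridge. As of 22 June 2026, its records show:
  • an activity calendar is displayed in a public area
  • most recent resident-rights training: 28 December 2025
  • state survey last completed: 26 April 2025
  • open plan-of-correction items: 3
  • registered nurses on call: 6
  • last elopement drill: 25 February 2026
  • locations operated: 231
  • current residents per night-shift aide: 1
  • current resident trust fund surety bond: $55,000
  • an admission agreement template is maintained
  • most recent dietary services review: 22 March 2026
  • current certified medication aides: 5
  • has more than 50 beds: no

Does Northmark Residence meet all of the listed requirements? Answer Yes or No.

1. resident trust fund surety bond $55,000 ≥ $15,000 → met
2. condition 'has more than 50 beds' does not hold → requirement n/a → met
3. admission agreement template present → met
4. activity calendar present → met
5. resident-rights training 176 days ago vs limit 180 → met
6. elopement drill 117 days ago vs limit 120 → met
7. registered nurses on call 6 ≥ 3 → met
8. certified medication aides 5 ≥ 4 → met
9. residents per night-shift aide 1 ≤ 9 → met
10. dietary services review 92 days ago vs limit 180 → met
11. open plan-of-correction items 3 ≤ 3 → met
12. state survey 422 days ago vs limit 730 → met
All met.

Yes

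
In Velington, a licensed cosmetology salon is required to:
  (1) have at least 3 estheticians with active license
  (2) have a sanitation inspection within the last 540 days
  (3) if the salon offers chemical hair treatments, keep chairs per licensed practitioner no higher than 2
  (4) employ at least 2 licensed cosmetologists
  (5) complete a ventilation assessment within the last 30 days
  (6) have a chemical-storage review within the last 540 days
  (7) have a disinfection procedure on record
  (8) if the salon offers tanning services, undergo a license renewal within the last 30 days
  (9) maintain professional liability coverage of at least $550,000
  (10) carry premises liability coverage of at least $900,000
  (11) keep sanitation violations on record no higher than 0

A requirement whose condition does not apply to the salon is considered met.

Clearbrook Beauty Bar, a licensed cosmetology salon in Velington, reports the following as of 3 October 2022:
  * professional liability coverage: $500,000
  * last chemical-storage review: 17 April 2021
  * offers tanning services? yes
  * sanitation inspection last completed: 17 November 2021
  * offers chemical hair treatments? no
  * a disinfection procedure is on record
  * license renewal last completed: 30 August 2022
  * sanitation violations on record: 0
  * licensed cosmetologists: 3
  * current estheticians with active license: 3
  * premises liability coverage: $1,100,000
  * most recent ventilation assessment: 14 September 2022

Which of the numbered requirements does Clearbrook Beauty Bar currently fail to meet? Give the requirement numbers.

1. estheticians with active license 3 ≥ 3 → met
2. sanitation inspection 320 days ago vs limit 540 → met
3. condition 'offers chemical hair treatments' does not hold → requirement n/a → met
4. licensed cosmetologists 3 ≥ 2 → met
5. ventilation assessment 19 days ago vs limit 30 → met
6. chemical-storage review 534 days ago vs limit 540 → met
7. disinfection procedure present → met
8. condition 'offers tanning services' holds; license renewal 34 days ago vs limit 30 → not met
9. professional liability coverage $500,000 < $550,000 → not met
10. premises liability coverage $1,100,000 ≥ $900,000 → met
11. sanitation violations on record 0 ≤ 0 → met
Not met: 8, 9

8, 9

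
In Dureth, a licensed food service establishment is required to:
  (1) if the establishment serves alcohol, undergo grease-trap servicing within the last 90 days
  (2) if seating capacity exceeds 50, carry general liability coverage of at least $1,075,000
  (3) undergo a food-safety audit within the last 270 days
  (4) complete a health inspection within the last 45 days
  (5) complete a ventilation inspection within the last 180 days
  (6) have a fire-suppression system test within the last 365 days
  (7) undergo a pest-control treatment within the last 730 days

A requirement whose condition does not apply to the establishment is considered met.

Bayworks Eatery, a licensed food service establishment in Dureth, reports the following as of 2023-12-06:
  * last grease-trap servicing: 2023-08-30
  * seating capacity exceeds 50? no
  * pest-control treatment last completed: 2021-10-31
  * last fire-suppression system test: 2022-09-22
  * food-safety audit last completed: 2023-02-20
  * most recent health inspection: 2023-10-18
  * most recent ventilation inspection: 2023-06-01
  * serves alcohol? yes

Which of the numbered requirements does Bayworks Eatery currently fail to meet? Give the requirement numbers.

1. condition 'serves alcohol' holds; grease-trap servicing 98 days ago vs limit 90 → not met
2. condition 'seating capacity exceeds 50' does not hold → requirement n/a → met
3. food-safety audit 289 days ago vs limit 270 → not met
4. health inspection 49 days ago vs limit 45 → not met
5. ventilation inspection 188 days ago vs limit 180 → not met
6. fire-suppression system test 440 days ago vs limit 365 → not met
7. pest-control treatment 766 days ago vs limit 730 → not met
Not met: 1, 3, 4, 5, 6, 7

1, 3, 4, 5, 6, 7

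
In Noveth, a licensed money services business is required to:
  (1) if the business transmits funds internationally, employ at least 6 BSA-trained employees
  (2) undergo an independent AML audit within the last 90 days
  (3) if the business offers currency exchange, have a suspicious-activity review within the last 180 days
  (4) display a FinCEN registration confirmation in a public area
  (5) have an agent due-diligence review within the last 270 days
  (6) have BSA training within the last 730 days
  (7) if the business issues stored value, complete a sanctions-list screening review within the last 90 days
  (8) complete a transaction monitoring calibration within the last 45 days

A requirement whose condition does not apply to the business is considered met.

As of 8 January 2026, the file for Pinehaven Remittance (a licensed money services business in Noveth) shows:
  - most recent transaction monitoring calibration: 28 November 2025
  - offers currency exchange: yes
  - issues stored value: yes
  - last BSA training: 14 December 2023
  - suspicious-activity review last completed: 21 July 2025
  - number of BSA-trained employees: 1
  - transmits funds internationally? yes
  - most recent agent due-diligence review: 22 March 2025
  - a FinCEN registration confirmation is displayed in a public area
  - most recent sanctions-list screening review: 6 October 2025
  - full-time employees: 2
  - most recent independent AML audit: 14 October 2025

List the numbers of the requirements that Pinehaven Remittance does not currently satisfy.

1, 5, 6, 7

1. condition 'transmits funds internationally' holds; BSA-trained employees 1 < 6 → not met
2. independent AML audit 86 days ago vs limit 90 → met
3. condition 'offers currency exchange' holds; suspicious-activity review 171 days ago vs limit 180 → met
4. FinCEN registration confirmation present → met
5. agent due-diligence review 292 days ago vs limit 270 → not met
6. BSA training 756 days ago vs limit 730 → not met
7. condition 'issues stored value' holds; sanctions-list screening review 94 days ago vs limit 90 → not met
8. transaction monitoring calibration 41 days ago vs limit 45 → met
Not met: 1, 5, 6, 7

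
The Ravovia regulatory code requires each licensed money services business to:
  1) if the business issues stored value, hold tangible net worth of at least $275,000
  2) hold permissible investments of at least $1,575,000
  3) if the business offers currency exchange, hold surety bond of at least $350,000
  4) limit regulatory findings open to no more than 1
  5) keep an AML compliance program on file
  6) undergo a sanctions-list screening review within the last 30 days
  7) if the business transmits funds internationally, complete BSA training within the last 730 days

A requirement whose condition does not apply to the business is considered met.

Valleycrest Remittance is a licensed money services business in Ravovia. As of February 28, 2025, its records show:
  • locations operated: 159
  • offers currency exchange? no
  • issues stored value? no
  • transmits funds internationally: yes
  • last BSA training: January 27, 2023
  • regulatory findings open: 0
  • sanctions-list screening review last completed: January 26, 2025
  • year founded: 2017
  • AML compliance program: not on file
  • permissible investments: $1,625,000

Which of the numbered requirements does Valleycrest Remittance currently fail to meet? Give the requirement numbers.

5, 6, 7

1. condition 'issues stored value' does not hold → requirement n/a → met
2. permissible investments $1,625,000 ≥ $1,575,000 → met
3. condition 'offers currency exchange' does not hold → requirement n/a → met
4. regulatory findings open 0 ≤ 1 → met
5. AML compliance program absent → not met
6. sanctions-list screening review 33 days ago vs limit 30 → not met
7. condition 'transmits funds internationally' holds; BSA training 763 days ago vs limit 730 → not met
Not met: 5, 6, 7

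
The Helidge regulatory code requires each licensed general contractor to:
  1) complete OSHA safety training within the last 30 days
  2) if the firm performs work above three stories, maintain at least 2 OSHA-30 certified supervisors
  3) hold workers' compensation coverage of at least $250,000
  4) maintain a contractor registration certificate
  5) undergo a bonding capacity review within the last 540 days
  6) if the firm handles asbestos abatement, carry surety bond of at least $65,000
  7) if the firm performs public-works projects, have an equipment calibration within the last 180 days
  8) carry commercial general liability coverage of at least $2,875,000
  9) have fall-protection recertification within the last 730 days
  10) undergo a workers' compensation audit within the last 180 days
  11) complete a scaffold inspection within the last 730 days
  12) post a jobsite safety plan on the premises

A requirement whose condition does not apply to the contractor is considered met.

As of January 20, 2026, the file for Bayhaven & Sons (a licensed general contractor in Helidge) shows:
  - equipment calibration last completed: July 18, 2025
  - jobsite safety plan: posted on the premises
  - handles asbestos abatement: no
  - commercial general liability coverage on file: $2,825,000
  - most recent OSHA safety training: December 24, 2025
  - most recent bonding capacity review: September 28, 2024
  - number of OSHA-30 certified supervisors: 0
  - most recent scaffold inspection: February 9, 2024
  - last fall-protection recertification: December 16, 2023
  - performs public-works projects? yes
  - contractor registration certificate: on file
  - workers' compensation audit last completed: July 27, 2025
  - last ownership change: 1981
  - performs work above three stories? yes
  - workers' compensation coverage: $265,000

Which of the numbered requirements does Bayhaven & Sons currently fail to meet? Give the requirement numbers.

1. OSHA safety training 27 days ago vs limit 30 → met
2. condition 'performs work above three stories' holds; OSHA-30 certified supervisors 0 < 2 → not met
3. workers' compensation coverage $265,000 ≥ $250,000 → met
4. contractor registration certificate present → met
5. bonding capacity review 479 days ago vs limit 540 → met
6. condition 'handles asbestos abatement' does not hold → requirement n/a → met
7. condition 'performs public-works projects' holds; equipment calibration 186 days ago vs limit 180 → not met
8. commercial general liability coverage $2,825,000 < $2,875,000 → not met
9. fall-protection recertification 766 days ago vs limit 730 → not met
10. workers' compensation audit 177 days ago vs limit 180 → met
11. scaffold inspection 711 days ago vs limit 730 → met
12. jobsite safety plan present → met
Not met: 2, 7, 8, 9

2, 7, 8, 9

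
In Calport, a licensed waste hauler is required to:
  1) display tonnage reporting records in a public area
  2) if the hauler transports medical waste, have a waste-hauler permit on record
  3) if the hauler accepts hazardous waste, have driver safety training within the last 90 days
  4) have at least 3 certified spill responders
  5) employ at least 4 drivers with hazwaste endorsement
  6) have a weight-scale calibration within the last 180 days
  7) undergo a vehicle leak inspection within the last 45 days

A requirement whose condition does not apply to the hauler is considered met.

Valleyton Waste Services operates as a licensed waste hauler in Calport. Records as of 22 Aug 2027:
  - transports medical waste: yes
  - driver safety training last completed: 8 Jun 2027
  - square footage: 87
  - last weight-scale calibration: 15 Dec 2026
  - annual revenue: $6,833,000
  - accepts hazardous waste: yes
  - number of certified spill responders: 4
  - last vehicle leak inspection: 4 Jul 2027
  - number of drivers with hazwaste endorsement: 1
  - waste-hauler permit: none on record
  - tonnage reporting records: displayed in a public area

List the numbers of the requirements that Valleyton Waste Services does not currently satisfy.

1. tonnage reporting records present → met
2. condition 'transports medical waste' holds; waste-hauler permit absent → not met
3. condition 'accepts hazardous waste' holds; driver safety training 75 days ago vs limit 90 → met
4. certified spill responders 4 ≥ 3 → met
5. drivers with hazwaste endorsement 1 < 4 → not met
6. weight-scale calibration 250 days ago vs limit 180 → not met
7. vehicle leak inspection 49 days ago vs limit 45 → not met
Not met: 2, 5, 6, 7

2, 5, 6, 7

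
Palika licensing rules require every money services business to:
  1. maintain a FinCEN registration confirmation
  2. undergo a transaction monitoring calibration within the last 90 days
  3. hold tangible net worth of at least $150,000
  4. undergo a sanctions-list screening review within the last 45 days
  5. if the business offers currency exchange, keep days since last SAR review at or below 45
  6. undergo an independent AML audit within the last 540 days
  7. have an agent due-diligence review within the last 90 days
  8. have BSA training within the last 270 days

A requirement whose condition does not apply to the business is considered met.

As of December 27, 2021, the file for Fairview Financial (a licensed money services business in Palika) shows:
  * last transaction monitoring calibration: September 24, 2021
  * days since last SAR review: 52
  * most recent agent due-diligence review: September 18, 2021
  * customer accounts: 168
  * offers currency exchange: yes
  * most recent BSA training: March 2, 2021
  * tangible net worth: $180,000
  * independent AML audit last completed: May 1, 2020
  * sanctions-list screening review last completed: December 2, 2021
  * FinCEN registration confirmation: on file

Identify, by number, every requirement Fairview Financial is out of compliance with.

1. FinCEN registration confirmation present → met
2. transaction monitoring calibration 94 days ago vs limit 90 → not met
3. tangible net worth $180,000 ≥ $150,000 → met
4. sanctions-list screening review 25 days ago vs limit 45 → met
5. condition 'offers currency exchange' holds; days since last SAR review 52 > 45 → not met
6. independent AML audit 605 days ago vs limit 540 → not met
7. agent due-diligence review 100 days ago vs limit 90 → not met
8. BSA training 300 days ago vs limit 270 → not met
Not met: 2, 5, 6, 7, 8

2, 5, 6, 7, 8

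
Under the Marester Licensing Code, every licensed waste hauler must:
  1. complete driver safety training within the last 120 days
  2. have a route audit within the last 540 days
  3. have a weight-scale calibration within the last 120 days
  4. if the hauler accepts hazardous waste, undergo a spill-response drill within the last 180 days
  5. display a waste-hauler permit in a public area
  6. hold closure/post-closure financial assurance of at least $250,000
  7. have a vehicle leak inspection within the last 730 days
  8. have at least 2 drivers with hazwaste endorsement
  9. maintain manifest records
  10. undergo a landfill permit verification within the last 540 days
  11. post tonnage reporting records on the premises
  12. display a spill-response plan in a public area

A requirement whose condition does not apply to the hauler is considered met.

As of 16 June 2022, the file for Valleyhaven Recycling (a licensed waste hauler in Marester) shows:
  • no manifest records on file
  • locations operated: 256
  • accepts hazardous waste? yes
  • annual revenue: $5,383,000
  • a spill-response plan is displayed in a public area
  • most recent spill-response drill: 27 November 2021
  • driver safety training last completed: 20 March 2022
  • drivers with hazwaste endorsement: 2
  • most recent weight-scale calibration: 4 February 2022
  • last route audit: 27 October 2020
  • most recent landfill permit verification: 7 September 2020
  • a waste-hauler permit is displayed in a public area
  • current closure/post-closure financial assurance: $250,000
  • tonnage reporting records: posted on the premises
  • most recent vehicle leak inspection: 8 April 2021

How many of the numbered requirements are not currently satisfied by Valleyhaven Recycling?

1. driver safety training 88 days ago vs limit 120 → met
2. route audit 597 days ago vs limit 540 → not met
3. weight-scale calibration 132 days ago vs limit 120 → not met
4. condition 'accepts hazardous waste' holds; spill-response drill 201 days ago vs limit 180 → not met
5. waste-hauler permit present → met
6. closure/post-closure financial assurance $250,000 ≥ $250,000 → met
7. vehicle leak inspection 434 days ago vs limit 730 → met
8. drivers with hazwaste endorsement 2 ≥ 2 → met
9. manifest records absent → not met
10. landfill permit verification 647 days ago vs limit 540 → not met
11. tonnage reporting records present → met
12. spill-response plan present → met
Not met: 5 of 12

5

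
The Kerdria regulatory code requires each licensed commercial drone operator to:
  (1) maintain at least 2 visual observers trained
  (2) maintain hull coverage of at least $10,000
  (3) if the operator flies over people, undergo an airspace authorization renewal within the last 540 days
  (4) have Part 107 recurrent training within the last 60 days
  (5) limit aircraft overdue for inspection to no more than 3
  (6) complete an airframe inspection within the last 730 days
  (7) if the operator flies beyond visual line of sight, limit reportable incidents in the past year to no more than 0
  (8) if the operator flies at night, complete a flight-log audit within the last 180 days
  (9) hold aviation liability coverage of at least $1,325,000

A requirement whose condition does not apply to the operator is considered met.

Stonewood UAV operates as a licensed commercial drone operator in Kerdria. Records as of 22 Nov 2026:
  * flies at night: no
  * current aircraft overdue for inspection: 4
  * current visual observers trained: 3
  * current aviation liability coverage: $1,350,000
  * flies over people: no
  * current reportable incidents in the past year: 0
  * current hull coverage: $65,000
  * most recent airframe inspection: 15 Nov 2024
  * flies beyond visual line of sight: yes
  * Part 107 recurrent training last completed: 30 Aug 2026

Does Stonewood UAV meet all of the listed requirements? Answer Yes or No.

No

1. visual observers trained 3 ≥ 2 → met
2. hull coverage $65,000 ≥ $10,000 → met
3. condition 'flies over people' does not hold → requirement n/a → met
4. Part 107 recurrent training 84 days ago vs limit 60 → not met
5. aircraft overdue for inspection 4 > 3 → not met
6. airframe inspection 737 days ago vs limit 730 → not met
7. condition 'flies beyond visual line of sight' holds; reportable incidents in the past year 0 ≤ 0 → met
8. condition 'flies at night' does not hold → requirement n/a → met
9. aviation liability coverage $1,350,000 ≥ $1,325,000 → met
Not met: 4, 5, 6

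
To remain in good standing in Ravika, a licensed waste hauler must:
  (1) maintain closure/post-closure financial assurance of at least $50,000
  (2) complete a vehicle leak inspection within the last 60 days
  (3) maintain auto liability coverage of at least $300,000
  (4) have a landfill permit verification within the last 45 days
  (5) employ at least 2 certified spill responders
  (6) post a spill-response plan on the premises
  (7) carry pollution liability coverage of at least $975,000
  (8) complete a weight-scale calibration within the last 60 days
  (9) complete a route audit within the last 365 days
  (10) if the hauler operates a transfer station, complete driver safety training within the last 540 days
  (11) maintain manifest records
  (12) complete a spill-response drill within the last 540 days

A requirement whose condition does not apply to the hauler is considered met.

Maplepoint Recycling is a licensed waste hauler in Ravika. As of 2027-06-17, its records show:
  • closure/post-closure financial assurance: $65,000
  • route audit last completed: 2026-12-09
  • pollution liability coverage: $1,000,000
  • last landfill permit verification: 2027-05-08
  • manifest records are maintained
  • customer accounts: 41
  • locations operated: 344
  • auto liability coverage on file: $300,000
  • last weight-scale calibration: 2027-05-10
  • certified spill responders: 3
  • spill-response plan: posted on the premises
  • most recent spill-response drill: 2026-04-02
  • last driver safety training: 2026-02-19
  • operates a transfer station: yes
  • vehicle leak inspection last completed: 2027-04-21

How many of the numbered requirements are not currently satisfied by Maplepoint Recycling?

0

1. closure/post-closure financial assurance $65,000 ≥ $50,000 → met
2. vehicle leak inspection 57 days ago vs limit 60 → met
3. auto liability coverage $300,000 ≥ $300,000 → met
4. landfill permit verification 40 days ago vs limit 45 → met
5. certified spill responders 3 ≥ 2 → met
6. spill-response plan present → met
7. pollution liability coverage $1,000,000 ≥ $975,000 → met
8. weight-scale calibration 38 days ago vs limit 60 → met
9. route audit 190 days ago vs limit 365 → met
10. condition 'operates a transfer station' holds; driver safety training 483 days ago vs limit 540 → met
11. manifest records present → met
12. spill-response drill 441 days ago vs limit 540 → met
Not met: 0 of 12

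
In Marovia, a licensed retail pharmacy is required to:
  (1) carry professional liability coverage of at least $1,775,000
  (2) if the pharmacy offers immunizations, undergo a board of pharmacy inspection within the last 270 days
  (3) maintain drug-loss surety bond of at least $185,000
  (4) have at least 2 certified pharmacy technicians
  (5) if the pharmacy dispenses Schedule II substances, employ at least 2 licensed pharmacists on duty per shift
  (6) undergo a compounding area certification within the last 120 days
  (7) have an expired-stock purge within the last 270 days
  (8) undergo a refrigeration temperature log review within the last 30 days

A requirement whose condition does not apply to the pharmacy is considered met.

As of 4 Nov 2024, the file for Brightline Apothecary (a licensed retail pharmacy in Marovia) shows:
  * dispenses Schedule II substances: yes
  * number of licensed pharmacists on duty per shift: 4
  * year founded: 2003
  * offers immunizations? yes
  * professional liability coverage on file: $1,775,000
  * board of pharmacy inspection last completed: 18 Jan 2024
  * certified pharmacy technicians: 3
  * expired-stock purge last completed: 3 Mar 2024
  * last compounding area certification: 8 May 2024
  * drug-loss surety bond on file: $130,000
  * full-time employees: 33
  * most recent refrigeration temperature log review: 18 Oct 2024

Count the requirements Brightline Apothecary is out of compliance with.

3

1. professional liability coverage $1,775,000 ≥ $1,775,000 → met
2. condition 'offers immunizations' holds; board of pharmacy inspection 291 days ago vs limit 270 → not met
3. drug-loss surety bond $130,000 < $185,000 → not met
4. certified pharmacy technicians 3 ≥ 2 → met
5. condition 'dispenses Schedule II substances' holds; licensed pharmacists on duty per shift 4 ≥ 2 → met
6. compounding area certification 180 days ago vs limit 120 → not met
7. expired-stock purge 246 days ago vs limit 270 → met
8. refrigeration temperature log review 17 days ago vs limit 30 → met
Not met: 3 of 8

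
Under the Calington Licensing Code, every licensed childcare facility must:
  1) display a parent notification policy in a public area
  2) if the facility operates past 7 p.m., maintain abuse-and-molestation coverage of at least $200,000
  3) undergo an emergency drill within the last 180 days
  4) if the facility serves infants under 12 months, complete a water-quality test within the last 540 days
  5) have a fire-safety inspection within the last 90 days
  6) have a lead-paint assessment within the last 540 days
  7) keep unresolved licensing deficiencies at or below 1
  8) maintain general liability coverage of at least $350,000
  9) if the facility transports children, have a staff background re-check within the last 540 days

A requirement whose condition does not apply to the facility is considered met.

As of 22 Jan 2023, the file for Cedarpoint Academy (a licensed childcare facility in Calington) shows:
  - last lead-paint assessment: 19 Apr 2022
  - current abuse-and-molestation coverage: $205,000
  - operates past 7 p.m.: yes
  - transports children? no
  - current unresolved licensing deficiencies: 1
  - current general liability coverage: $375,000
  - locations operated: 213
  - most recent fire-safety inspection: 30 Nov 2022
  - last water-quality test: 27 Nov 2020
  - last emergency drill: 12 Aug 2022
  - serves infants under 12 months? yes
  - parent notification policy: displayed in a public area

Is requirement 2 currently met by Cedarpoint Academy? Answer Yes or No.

Yes

2. condition 'operates past 7 p.m.' holds; abuse-and-molestation coverage $205,000 ≥ $200,000 → met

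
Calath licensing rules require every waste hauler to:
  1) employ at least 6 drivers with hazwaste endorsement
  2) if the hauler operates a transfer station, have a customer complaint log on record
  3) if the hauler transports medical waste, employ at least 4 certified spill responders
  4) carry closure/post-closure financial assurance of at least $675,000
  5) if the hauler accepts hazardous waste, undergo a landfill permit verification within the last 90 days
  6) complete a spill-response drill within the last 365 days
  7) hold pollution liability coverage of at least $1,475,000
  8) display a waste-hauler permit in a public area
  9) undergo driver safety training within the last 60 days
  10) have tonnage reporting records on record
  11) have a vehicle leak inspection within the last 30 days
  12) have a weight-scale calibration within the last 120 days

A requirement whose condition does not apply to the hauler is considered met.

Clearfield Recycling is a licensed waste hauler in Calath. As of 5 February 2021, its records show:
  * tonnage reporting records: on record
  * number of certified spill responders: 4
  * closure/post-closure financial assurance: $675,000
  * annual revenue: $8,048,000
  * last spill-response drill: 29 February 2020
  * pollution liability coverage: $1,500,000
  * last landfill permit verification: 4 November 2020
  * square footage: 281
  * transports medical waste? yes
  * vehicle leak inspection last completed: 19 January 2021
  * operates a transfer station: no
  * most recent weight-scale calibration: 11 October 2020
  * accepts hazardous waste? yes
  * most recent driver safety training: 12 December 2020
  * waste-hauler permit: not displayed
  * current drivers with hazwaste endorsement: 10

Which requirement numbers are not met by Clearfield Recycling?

1. drivers with hazwaste endorsement 10 ≥ 6 → met
2. condition 'operates a transfer station' does not hold → requirement n/a → met
3. condition 'transports medical waste' holds; certified spill responders 4 ≥ 4 → met
4. closure/post-closure financial assurance $675,000 ≥ $675,000 → met
5. condition 'accepts hazardous waste' holds; landfill permit verification 93 days ago vs limit 90 → not met
6. spill-response drill 342 days ago vs limit 365 → met
7. pollution liability coverage $1,500,000 ≥ $1,475,000 → met
8. waste-hauler permit absent → not met
9. driver safety training 55 days ago vs limit 60 → met
10. tonnage reporting records present → met
11. vehicle leak inspection 17 days ago vs limit 30 → met
12. weight-scale calibration 117 days ago vs limit 120 → met
Not met: 5, 8

5, 8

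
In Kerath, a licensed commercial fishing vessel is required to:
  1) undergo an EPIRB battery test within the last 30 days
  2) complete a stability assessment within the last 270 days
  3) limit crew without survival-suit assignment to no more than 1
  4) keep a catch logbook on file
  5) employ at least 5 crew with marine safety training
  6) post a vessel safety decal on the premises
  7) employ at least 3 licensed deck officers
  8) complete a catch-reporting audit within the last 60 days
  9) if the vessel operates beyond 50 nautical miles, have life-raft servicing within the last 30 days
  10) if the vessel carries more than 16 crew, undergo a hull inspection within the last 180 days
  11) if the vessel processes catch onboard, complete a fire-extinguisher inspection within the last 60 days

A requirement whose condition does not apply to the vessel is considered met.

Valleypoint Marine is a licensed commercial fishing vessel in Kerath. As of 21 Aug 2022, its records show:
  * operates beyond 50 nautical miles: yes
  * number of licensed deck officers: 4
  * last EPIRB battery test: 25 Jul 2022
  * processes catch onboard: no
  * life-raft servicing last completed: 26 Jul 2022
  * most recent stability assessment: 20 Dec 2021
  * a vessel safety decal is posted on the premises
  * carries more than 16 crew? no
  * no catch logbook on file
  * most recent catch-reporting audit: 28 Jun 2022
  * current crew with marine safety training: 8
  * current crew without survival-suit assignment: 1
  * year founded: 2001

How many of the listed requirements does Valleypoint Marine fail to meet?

1

1. EPIRB battery test 27 days ago vs limit 30 → met
2. stability assessment 244 days ago vs limit 270 → met
3. crew without survival-suit assignment 1 ≤ 1 → met
4. catch logbook absent → not met
5. crew with marine safety training 8 ≥ 5 → met
6. vessel safety decal present → met
7. licensed deck officers 4 ≥ 3 → met
8. catch-reporting audit 54 days ago vs limit 60 → met
9. condition 'operates beyond 50 nautical miles' holds; life-raft servicing 26 days ago vs limit 30 → met
10. condition 'carries more than 16 crew' does not hold → requirement n/a → met
11. condition 'processes catch onboard' does not hold → requirement n/a → met
Not met: 1 of 11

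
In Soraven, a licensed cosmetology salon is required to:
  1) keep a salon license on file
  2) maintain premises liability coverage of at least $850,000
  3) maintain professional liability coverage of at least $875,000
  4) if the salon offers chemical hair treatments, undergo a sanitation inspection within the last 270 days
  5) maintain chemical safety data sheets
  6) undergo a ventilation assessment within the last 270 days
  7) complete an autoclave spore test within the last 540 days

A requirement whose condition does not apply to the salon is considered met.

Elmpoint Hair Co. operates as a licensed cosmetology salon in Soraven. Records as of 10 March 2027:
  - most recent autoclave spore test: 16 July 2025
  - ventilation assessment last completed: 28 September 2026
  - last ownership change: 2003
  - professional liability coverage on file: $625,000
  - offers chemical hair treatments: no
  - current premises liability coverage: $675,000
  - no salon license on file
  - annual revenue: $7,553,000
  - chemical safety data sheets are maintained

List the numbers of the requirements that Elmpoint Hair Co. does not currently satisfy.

1, 2, 3, 7

1. salon license absent → not met
2. premises liability coverage $675,000 < $850,000 → not met
3. professional liability coverage $625,000 < $875,000 → not met
4. condition 'offers chemical hair treatments' does not hold → requirement n/a → met
5. chemical safety data sheets present → met
6. ventilation assessment 163 days ago vs limit 270 → met
7. autoclave spore test 602 days ago vs limit 540 → not met
Not met: 1, 2, 3, 7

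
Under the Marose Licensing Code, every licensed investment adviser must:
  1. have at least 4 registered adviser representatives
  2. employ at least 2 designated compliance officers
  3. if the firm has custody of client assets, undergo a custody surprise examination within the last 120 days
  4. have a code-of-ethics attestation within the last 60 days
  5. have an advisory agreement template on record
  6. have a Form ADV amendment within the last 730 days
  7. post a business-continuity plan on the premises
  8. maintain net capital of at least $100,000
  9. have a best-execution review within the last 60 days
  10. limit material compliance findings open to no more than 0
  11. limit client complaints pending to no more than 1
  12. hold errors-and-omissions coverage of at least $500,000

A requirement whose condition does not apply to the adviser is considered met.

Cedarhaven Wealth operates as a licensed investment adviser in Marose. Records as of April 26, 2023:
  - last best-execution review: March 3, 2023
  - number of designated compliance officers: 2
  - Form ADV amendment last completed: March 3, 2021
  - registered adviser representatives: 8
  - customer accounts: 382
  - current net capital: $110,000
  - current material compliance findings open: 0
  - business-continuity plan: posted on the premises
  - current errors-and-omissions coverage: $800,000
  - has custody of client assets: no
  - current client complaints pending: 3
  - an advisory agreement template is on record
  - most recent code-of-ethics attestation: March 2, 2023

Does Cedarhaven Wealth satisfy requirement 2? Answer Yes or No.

2. designated compliance officers 2 ≥ 2 → met

Yes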